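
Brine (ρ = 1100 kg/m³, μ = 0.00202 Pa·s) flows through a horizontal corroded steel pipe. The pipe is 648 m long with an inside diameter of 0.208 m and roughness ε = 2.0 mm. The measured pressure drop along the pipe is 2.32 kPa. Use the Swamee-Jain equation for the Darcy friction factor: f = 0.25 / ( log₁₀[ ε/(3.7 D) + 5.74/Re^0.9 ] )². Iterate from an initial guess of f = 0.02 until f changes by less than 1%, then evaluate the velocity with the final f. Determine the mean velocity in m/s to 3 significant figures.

Rearranging Darcy-Weisbach: V = √(2·ΔP·D/(f·L·ρ)). With ε/D = 0.002/0.208 = 0.00962, iterate starting from f = 0.02:
  f = 0.02 → V = √(2·2320·0.208/(0.02·648·1100)) = 0.2602 m/s; Re = ρVD/μ = 2.947e+04; f → 0.03992
  f = 0.03992 → V = 0.1842 m/s; Re = 2.086e+04; f → 0.04078
  f = 0.04078 → V = 0.1822 m/s; Re = 2.064e+04; f → 0.04081
Converged (Δf/f < 1%). With the final f = 0.04081: V = √(2·2320·0.208/(0.04081·648·1100)) = 0.1821 m/s.

V ≈ 0.182 m/s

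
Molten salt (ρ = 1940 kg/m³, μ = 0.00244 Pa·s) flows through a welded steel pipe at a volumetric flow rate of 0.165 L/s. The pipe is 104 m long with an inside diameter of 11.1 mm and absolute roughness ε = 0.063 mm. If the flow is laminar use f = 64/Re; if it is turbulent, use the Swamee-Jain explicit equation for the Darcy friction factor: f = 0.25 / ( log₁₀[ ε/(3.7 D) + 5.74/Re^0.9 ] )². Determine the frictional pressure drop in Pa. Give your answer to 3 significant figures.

Q = 0.165 L/s = 0.165/1000 = 0.000165 m³/s.
Cross-sectional area A = πD²/4 = π(0.0111)²/4 = 9.677e-05 m²; mean velocity V = Q/A = 0.000165/9.677e-05 = 1.705 m/s.
Reynolds number Re = ρVD/μ = 1940 · 1.705 · 0.0111 / 0.00244 = 1.505e+04.
Re > 4000 → turbulent. Relative roughness ε/D = 6.3e-05/0.0111 = 0.00568. Swamee-Jain: f = 0.25/(log₁₀[0.00568/3.7 + 5.74/1.505e+04^0.9])² = 0.25/(log₁₀[0.00153 + 0.000998])² = 0.25/(-2.597)² = 0.03708.
Darcy-Weisbach: ΔP = f(L/D)(ρV²/2) = 0.03708·(104/0.0111)·(1940·1.705²/2) = 0.03708·9369·2820 = 9.798e+05 Pa.

ΔP ≈ 980000 Pa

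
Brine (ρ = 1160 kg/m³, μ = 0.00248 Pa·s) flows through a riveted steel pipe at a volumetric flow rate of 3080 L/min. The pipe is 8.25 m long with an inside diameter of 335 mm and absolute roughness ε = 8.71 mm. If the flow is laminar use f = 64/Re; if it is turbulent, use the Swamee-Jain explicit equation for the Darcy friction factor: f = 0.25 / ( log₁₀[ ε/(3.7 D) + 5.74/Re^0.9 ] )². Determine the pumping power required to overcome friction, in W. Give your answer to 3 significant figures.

Q = 3080 L/min = 3080/60000 = 0.05133 m³/s.
Cross-sectional area A = πD²/4 = π(0.335)²/4 = 0.08814 m²; mean velocity V = Q/A = 0.05133/0.08814 = 0.5824 m/s.
Reynolds number Re = ρVD/μ = 1160 · 0.5824 · 0.335 / 0.00248 = 9.126e+04.
Re > 4000 → turbulent. Relative roughness ε/D = 0.00871/0.335 = 0.026. Swamee-Jain: f = 0.25/(log₁₀[0.026/3.7 + 5.74/9.126e+04^0.9])² = 0.25/(log₁₀[0.00703 + 0.000197])² = 0.25/(-2.141)² = 0.05453.
Darcy-Weisbach: ΔP = f(L/D)(ρV²/2) = 0.05453·(8.25/0.335)·(1160·0.5824²/2) = 0.05453·24.63·196.7 = 264.2 Pa.
Pumping power P = QΔP = 0.05133·264.2 = 13.56 W = 13.6 W.

P ≈ 13.6 W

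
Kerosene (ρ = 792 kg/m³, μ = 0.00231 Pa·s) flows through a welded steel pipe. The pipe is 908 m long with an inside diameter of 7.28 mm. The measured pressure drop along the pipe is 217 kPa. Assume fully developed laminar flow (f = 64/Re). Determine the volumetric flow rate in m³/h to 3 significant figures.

Q ≈ 0.0257 m³/h

For laminar flow, f = 64/Re with Re = ρVD/μ, so Darcy-Weisbach reduces to ΔP = 32μLV/D². Solving for V: V = ΔP·D²/(32μL) = 2.17e+05·(0.00728)²/(32·0.00231·908) = 0.1713 m/s.
Check: Re = ρVD/μ = 792·0.1713·0.00728/0.00231 = 427.7 < 2300, so the laminar assumption holds.
Q = V·A = 0.1713·(π/4·0.00728²) = 7.132e-06 m³/s = 0.0257 m³/h.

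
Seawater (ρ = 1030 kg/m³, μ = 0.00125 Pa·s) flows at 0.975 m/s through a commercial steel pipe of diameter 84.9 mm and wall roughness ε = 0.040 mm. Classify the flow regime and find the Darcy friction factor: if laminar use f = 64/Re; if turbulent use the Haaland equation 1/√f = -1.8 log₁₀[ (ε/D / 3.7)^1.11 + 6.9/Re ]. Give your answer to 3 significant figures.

f ≈ 0.0211

Re = ρVD/μ = 1030·0.975·0.0849/0.00125 = 6.821e+04.
Re > 4000 → turbulent. ε/D = 4e-05/0.0849 = 0.000471; Haaland: 1/√f = -1.8 log₁₀[4.75e-05 + 0.000101] = 6.89, so f = 0.02106.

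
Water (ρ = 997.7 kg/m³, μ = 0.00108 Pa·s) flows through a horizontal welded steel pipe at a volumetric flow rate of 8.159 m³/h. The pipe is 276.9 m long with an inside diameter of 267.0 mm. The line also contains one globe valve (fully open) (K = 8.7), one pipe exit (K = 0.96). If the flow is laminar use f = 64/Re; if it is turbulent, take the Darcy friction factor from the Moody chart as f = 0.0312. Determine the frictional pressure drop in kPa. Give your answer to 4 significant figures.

Q = 8.159 m³/h = 8.159/3600 = 0.002266 m³/s.
Cross-sectional area A = πD²/4 = π(0.267)²/4 = 0.05599 m²; mean velocity V = Q/A = 0.002266/0.05599 = 0.04048 m/s.
Reynolds number Re = ρVD/μ = 997.7 · 0.04048 · 0.267 / 0.00108 = 9984.
Re > 4000 → turbulent; use the Moody-chart value f = 0.0312.
Total minor-loss coefficient ΣK = 1·8.7 + 1·0.96 = 9.66.
ΔP = [f·L/D + ΣK]·(ρV²/2) = [0.0312·276.9/0.267 + 9.66]·(997.7·0.04048²/2) = [32.36 + 9.66]·0.8174 = 34.34 Pa.
ΔP = 34.34 Pa = 0.03434 kPa.

ΔP ≈ 0.03434 kPa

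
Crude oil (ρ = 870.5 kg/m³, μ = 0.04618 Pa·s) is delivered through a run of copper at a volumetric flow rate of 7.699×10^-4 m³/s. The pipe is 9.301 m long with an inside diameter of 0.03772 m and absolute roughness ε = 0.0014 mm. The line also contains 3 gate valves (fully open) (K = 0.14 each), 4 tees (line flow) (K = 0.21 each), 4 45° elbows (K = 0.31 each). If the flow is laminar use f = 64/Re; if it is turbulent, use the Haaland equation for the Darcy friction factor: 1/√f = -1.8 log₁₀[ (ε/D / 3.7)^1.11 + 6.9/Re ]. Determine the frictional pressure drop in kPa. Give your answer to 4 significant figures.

Cross-sectional area A = πD²/4 = π(0.03772)²/4 = 0.001117 m²; mean velocity V = Q/A = 0.0007699/0.001117 = 0.689 m/s.
Reynolds number Re = ρVD/μ = 870.5 · 0.689 · 0.03772 / 0.0462 = 489.9.
Re < 2300 → laminar flow, so f = 64/Re = 64/489.9 = 0.1306 (the turbulent correlation is not needed).
Total minor-loss coefficient ΣK = 3·0.14 + 4·0.21 + 4·0.31 = 2.5.
ΔP = [f·L/D + ΣK]·(ρV²/2) = [0.1306·9.301/0.03772 + 2.5]·(870.5·0.689²/2) = [32.21 + 2.5]·206.6 = 7172 Pa.
ΔP = 7172 Pa = 7.172 kPa.

ΔP ≈ 7.172 kPa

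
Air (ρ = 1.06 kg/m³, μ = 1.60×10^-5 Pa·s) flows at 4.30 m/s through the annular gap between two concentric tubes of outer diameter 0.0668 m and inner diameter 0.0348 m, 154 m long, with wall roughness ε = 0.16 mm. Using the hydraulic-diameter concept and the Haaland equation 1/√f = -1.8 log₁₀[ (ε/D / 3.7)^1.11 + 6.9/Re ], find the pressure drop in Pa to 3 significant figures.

Hydraulic diameter D_h = 4A/P = D_o - D_i = 0.0668 - 0.0348 = 0.032 m.
Re = ρVD_h/μ = 1.06·4.3·0.032/1.6e-05 = 9116.
ε/D_h = 0.00016/0.032 = 0.005; Haaland gives 1/√f = -1.8 log₁₀[0.000653+0.000757] = 5.131, so f = 0.03798.
ΔP = f(L/D_h)(ρV²/2) = 0.03798·154/0.032·9.8 = 1791 Pa.

ΔP ≈ 1790 Pa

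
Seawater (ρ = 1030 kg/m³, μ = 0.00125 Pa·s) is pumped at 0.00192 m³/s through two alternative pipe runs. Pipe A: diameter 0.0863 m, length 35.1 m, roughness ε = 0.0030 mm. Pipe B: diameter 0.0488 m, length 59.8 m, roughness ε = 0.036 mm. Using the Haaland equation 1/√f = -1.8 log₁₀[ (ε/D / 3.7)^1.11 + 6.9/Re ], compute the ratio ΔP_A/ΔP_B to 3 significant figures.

Pipe A: V = Q/A = 0.00192/0.005849 = 0.3282 m/s; Re = 2.334e+04; ε/D = 3.48e-05; Haaland → f = 0.02483; ΔP_A = f(L/D)(ρV²/2) = 560.4 Pa.
Pipe B: V = Q/A = 0.00192/0.00187 = 1.027 m/s; Re = 4.128e+04; ε/D = 0.000738; Haaland → f = 0.02368; ΔP_B = f(L/D)(ρV²/2) = 1.575e+04 Pa.
ΔP_A/ΔP_B = 560.4/1.575e+04 = 0.0356.

ΔP_A/ΔP_B ≈ 0.0356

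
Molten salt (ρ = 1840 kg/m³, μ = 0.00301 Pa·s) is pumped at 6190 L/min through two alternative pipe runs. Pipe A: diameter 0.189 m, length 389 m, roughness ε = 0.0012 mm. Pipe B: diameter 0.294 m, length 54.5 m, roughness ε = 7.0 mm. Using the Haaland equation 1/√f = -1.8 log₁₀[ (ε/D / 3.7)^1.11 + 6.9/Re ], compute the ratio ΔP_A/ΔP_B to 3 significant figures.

ΔP_A/ΔP_B ≈ 16.8

Pipe A: V = Q/A = 0.1032/0.02806 = 3.677 m/s; Re = 4.249e+05; ε/D = 6.35e-06; Haaland → f = 0.01351; ΔP_A = f(L/D)(ρV²/2) = 3.46e+05 Pa.
Pipe B: V = Q/A = 0.1032/0.06789 = 1.52 m/s; Re = 2.731e+05; ε/D = 0.0238; Haaland → f = 0.05229; ΔP_B = f(L/D)(ρV²/2) = 2.059e+04 Pa.
ΔP_A/ΔP_B = 3.46e+05/2.059e+04 = 16.8.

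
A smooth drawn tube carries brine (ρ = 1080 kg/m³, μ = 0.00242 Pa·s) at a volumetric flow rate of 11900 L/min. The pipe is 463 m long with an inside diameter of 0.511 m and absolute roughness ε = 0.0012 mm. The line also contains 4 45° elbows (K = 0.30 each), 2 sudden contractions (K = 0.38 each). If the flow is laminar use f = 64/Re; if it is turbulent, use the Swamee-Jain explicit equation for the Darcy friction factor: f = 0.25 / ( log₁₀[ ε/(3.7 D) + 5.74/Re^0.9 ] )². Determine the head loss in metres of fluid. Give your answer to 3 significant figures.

Q = 11900 L/min = 11900/60000 = 0.1983 m³/s.
Cross-sectional area A = πD²/4 = π(0.511)²/4 = 0.2051 m²; mean velocity V = Q/A = 0.1983/0.2051 = 0.9671 m/s.
Reynolds number Re = ρVD/μ = 1080 · 0.9671 · 0.511 / 0.00242 = 2.205e+05.
Re > 4000 → turbulent. Relative roughness ε/D = 1.2e-06/0.511 = 2.35e-06. Swamee-Jain: f = 0.25/(log₁₀[2.35e-06/3.7 + 5.74/2.205e+05^0.9])² = 0.25/(log₁₀[6.35e-07 + 8.91e-05])² = 0.25/(-4.047)² = 0.01526.
Total minor-loss coefficient ΣK = 4·0.3 + 2·0.38 = 1.96.
ΔP = [f·L/D + ΣK]·(ρV²/2) = [0.01526·463/0.511 + 1.96]·(1080·0.9671²/2) = [13.83 + 1.96]·505 = 7974 Pa.
Head loss h_f = ΔP/(ρg) = 7974/(1080·9.81) = 0.753 m.

h_f ≈ 0.753 m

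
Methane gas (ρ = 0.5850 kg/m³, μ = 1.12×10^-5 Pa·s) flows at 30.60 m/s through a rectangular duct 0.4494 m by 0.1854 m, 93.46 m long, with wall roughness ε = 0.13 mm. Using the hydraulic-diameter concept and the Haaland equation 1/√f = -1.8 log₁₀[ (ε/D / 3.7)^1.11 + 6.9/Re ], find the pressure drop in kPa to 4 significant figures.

ΔP ≈ 1.726 kPa

Hydraulic diameter D_h = 4A/P = 4·(0.4494·0.1854)/(2·(0.4494+0.1854)) = 0.3333/1.27 = 0.2625 m.
Re = ρVD_h/μ = 0.585·30.6·0.2625/1.12e-05 = 4.196e+05.
ε/D_h = 0.00013/0.2625 = 0.000495; Haaland gives 1/√f = -1.8 log₁₀[5.02e-05+1.64e-05] = 7.517, so f = 0.0177.
ΔP = f(L/D_h)(ρV²/2) = 0.0177·93.46/0.2625·273.9 = 1726 Pa.
ΔP = 1.726 kPa.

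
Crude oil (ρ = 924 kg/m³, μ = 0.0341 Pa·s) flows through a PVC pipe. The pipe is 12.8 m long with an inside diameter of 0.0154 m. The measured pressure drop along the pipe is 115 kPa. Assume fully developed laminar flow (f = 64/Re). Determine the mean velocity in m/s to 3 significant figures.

For laminar flow, f = 64/Re with Re = ρVD/μ, so Darcy-Weisbach reduces to ΔP = 32μLV/D². Solving for V: V = ΔP·D²/(32μL) = 1.15e+05·(0.0154)²/(32·0.0341·12.8) = 1.953 m/s.
Check: Re = ρVD/μ = 924·1.953·0.0154/0.0341 = 814.8 < 2300, so the laminar assumption holds.

V ≈ 1.95 m/s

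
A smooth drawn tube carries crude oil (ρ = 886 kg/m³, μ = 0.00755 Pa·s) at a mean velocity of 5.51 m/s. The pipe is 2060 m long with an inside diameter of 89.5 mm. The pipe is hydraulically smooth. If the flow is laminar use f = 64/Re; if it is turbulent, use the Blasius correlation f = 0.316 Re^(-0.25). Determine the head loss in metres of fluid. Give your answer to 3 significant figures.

h_f ≈ 726 m

Reynolds number Re = ρVD/μ = 886 · 5.51 · 0.0895 / 0.00755 = 5.787e+04.
Re > 4000 → turbulent. Smooth-pipe (Blasius): f = 0.316 Re^(-0.25) = 0.316/(5.787e+04)^0.25 = 0.02037.
Darcy-Weisbach: ΔP = f(L/D)(ρV²/2) = 0.02037·(2060/0.0895)·(886·5.51²/2) = 0.02037·2.302e+04·1.345e+04 = 6.307e+06 Pa.
Head loss h_f = ΔP/(ρg) = 6.307e+06/(886·9.81) = 726 m.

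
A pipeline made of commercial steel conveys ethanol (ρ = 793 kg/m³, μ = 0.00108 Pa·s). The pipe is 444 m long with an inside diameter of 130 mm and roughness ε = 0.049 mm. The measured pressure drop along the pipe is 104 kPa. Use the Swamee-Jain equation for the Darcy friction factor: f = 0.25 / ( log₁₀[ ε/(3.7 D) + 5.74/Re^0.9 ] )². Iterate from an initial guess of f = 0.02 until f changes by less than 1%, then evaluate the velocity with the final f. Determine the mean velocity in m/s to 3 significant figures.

Rearranging Darcy-Weisbach: V = √(2·ΔP·D/(f·L·ρ)). With ε/D = 4.9e-05/0.13 = 0.000377, iterate starting from f = 0.02:
  f = 0.02 → V = √(2·1.04e+05·0.13/(0.02·444·793)) = 1.96 m/s; Re = ρVD/μ = 1.87e+05; f → 0.01838
  f = 0.01838 → V = 2.044 m/s; Re = 1.951e+05; f → 0.0183
Converged (Δf/f < 1%). With the final f = 0.0183: V = √(2·1.04e+05·0.13/(0.0183·444·793)) = 2.049 m/s.

V ≈ 2.05 m/s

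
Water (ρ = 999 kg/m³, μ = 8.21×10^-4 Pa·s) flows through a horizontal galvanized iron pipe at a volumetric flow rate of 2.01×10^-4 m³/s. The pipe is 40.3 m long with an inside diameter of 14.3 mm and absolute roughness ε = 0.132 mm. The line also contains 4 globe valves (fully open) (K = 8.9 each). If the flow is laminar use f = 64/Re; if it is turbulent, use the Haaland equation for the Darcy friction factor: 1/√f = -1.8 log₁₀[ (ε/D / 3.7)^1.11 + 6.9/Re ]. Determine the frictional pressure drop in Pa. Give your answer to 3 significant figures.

ΔP ≈ 115000 Pa

Cross-sectional area A = πD²/4 = π(0.0143)²/4 = 0.0001606 m²; mean velocity V = Q/A = 0.000201/0.0001606 = 1.252 m/s.
Reynolds number Re = ρVD/μ = 999 · 1.252 · 0.0143 / 0.000821 = 2.178e+04.
Re > 4000 → turbulent. Relative roughness ε/D = 0.000132/0.0143 = 0.00923. Haaland: 1/√f = -1.8 log₁₀[(0.00923/3.7)^1.11 + 6.9/2.178e+04] = -1.8 log₁₀[0.00129 + 0.000317] = 5.029, so f = 0.03954.
Total minor-loss coefficient ΣK = 4·8.9 = 35.6.
ΔP = [f·L/D + ΣK]·(ρV²/2) = [0.03954·40.3/0.0143 + 35.6]·(999·1.252²/2) = [111.4 + 35.6]·782.4 = 1.15e+05 Pa.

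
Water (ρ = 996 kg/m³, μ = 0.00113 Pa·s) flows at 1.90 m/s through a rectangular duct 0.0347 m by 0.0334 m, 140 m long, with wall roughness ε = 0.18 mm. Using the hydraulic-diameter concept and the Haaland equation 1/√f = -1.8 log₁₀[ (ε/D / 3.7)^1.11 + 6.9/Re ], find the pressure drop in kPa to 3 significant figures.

ΔP ≈ 239 kPa

Hydraulic diameter D_h = 4A/P = 4·(0.0347·0.0334)/(2·(0.0347+0.0334)) = 0.004636/0.1362 = 0.03404 m.
Re = ρVD_h/μ = 996·1.9·0.03404/0.00113 = 5.7e+04.
ε/D_h = 0.00018/0.03404 = 0.00529; Haaland gives 1/√f = -1.8 log₁₀[0.000695+0.000121] = 5.559, so f = 0.03236.
ΔP = f(L/D_h)(ρV²/2) = 0.03236·140/0.03404·1798 = 2.393e+05 Pa.
ΔP = 239 kPa.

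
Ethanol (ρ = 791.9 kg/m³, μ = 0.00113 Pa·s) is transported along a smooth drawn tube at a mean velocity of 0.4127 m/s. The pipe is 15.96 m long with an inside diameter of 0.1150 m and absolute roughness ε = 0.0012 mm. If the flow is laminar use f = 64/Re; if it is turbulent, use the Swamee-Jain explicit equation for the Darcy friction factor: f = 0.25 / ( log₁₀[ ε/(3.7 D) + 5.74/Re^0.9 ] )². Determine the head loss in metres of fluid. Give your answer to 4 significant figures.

Reynolds number Re = ρVD/μ = 791.9 · 0.4127 · 0.115 / 0.00113 = 3.326e+04.
Re > 4000 → turbulent. Relative roughness ε/D = 1.2e-06/0.115 = 1.04e-05. Swamee-Jain: f = 0.25/(log₁₀[1.04e-05/3.7 + 5.74/3.326e+04^0.9])² = 0.25/(log₁₀[2.82e-06 + 0.000489])² = 0.25/(-3.308)² = 0.02284.
Darcy-Weisbach: ΔP = f(L/D)(ρV²/2) = 0.02284·(15.96/0.115)·(791.9·0.4127²/2) = 0.02284·138.8·67.44 = 213.8 Pa.
Head loss h_f = ΔP/(ρg) = 213.8/(791.9·9.81) = 0.02752 m.

h_f ≈ 0.02752 m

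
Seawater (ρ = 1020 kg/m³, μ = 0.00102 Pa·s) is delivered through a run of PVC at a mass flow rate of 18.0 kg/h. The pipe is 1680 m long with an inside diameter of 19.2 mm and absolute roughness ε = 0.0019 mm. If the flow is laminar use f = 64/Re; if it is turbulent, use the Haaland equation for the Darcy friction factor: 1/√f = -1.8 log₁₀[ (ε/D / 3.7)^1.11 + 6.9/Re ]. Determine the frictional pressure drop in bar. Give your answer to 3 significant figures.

ΔP ≈ 0.0252 bar

ṁ = 18.0 kg/h = 18.0/3600 = 0.005 kg/s.
A = πD²/4 = π(0.0192)²/4 = 0.0002895 m²; mean velocity V = ṁ/(ρA) = 0.005/(1020 · 0.0002895) = 0.01693 m/s.
Reynolds number Re = ρVD/μ = 1020 · 0.01693 · 0.0192 / 0.00102 = 325.1.
Re < 2300 → laminar flow, so f = 64/Re = 64/325.1 = 0.1969 (the turbulent correlation is not needed).
Darcy-Weisbach: ΔP = f(L/D)(ρV²/2) = 0.1969·(1680/0.0192)·(1020·0.01693²/2) = 0.1969·8.75e+04·0.1462 = 2518 Pa.
ΔP = 2518 Pa = 0.0252 bar.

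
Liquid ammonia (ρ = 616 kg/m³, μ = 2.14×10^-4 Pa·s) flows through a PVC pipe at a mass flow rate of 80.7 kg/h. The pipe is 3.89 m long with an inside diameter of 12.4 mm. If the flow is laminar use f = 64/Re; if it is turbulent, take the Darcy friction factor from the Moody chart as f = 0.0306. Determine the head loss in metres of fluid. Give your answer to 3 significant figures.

ṁ = 80.7 kg/h = 80.7/3600 = 0.02242 kg/s.
A = πD²/4 = π(0.0124)²/4 = 0.0001208 m²; mean velocity V = ṁ/(ρA) = 0.02242/(616 · 0.0001208) = 0.3013 m/s.
Reynolds number Re = ρVD/μ = 616 · 0.3013 · 0.0124 / 0.000214 = 1.076e+04.
Re > 4000 → turbulent; use the Moody-chart value f = 0.0306.
Darcy-Weisbach: ΔP = f(L/D)(ρV²/2) = 0.0306·(3.89/0.0124)·(616·0.3013²/2) = 0.0306·313.7·27.97 = 268.5 Pa.
Head loss h_f = ΔP/(ρg) = 268.5/(616·9.81) = 0.0444 m.

h_f ≈ 0.0444 m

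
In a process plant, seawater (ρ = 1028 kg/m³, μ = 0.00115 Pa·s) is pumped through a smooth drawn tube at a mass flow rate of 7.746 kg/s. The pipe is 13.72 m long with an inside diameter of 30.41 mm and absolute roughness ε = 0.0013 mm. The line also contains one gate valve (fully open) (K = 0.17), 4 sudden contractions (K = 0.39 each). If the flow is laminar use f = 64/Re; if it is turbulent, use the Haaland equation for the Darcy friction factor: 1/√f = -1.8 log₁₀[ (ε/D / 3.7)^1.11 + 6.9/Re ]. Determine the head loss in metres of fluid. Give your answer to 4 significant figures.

A = πD²/4 = π(0.03041)²/4 = 0.0007263 m²; mean velocity V = ṁ/(ρA) = 7.746/(1028 · 0.0007263) = 10.37 m/s.
Reynolds number Re = ρVD/μ = 1028 · 10.37 · 0.03041 / 0.00115 = 2.82e+05.
Re > 4000 → turbulent. Relative roughness ε/D = 1.3e-06/0.03041 = 4.27e-05. Haaland: 1/√f = -1.8 log₁₀[(4.27e-05/3.7)^1.11 + 6.9/2.82e+05] = -1.8 log₁₀[3.31e-06 + 2.45e-05] = 8.201, so f = 0.01487.
Total minor-loss coefficient ΣK = 1·0.17 + 4·0.39 = 1.73.
ΔP = [f·L/D + ΣK]·(ρV²/2) = [0.01487·13.72/0.03041 + 1.73]·(1028·10.37²/2) = [6.707 + 1.73]·5.532e+04 = 4.668e+05 Pa.
Head loss h_f = ΔP/(ρg) = 4.668e+05/(1028·9.81) = 46.28 m.

h_f ≈ 46.28 m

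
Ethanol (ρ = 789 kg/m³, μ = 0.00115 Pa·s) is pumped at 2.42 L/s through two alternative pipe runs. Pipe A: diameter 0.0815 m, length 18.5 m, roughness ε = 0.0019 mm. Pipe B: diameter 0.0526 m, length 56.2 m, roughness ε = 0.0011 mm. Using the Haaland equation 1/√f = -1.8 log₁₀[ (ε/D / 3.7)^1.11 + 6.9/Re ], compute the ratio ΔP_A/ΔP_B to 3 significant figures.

Pipe A: V = Q/A = 0.00242/0.005217 = 0.4639 m/s; Re = 2.594e+04; ε/D = 2.33e-05; Haaland → f = 0.02419; ΔP_A = f(L/D)(ρV²/2) = 466 Pa.
Pipe B: V = Q/A = 0.00242/0.002173 = 1.114 m/s; Re = 4.019e+04; ε/D = 2.09e-05; Haaland → f = 0.02181; ΔP_B = f(L/D)(ρV²/2) = 1.14e+04 Pa.
ΔP_A/ΔP_B = 466/1.14e+04 = 0.0409.

ΔP_A/ΔP_B ≈ 0.0409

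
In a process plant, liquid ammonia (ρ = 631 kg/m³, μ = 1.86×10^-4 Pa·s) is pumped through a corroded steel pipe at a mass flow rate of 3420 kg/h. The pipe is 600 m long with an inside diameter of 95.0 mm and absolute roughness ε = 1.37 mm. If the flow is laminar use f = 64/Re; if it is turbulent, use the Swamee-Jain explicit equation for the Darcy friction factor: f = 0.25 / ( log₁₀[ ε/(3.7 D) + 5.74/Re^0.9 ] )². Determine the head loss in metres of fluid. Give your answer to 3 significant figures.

h_f ≈ 0.640 m

ṁ = 3420 kg/h = 3420/3600 = 0.95 kg/s.
A = πD²/4 = π(0.095)²/4 = 0.007088 m²; mean velocity V = ṁ/(ρA) = 0.95/(631 · 0.007088) = 0.2124 m/s.
Reynolds number Re = ρVD/μ = 631 · 0.2124 · 0.095 / 0.000186 = 6.845e+04.
Re > 4000 → turbulent. Relative roughness ε/D = 0.00137/0.095 = 0.0144. Swamee-Jain: f = 0.25/(log₁₀[0.0144/3.7 + 5.74/6.845e+04^0.9])² = 0.25/(log₁₀[0.0039 + 0.000255])² = 0.25/(-2.382)² = 0.04407.
Darcy-Weisbach: ΔP = f(L/D)(ρV²/2) = 0.04407·(600/0.095)·(631·0.2124²/2) = 0.04407·6316·14.23 = 3962 Pa.
Head loss h_f = ΔP/(ρg) = 3962/(631·9.81) = 0.640 m.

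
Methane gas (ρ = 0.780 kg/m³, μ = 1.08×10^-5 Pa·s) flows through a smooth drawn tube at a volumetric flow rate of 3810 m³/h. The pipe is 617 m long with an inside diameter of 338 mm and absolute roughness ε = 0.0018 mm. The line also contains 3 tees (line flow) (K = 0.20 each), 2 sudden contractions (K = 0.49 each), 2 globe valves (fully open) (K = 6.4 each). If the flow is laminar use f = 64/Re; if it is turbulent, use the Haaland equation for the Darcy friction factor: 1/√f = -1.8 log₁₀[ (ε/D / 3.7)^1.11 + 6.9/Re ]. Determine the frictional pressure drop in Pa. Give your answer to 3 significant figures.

Q = 3810 m³/h = 3810/3600 = 1.058 m³/s.
Cross-sectional area A = πD²/4 = π(0.338)²/4 = 0.08973 m²; mean velocity V = Q/A = 1.058/0.08973 = 11.8 m/s.
Reynolds number Re = ρVD/μ = 0.78 · 11.8 · 0.338 / 1.08e-05 = 2.879e+05.
Re > 4000 → turbulent. Relative roughness ε/D = 1.8e-06/0.338 = 5.33e-06. Haaland: 1/√f = -1.8 log₁₀[(5.33e-06/3.7)^1.11 + 6.9/2.879e+05] = -1.8 log₁₀[3.28e-07 + 2.4e-05] = 8.306, so f = 0.01449.
Total minor-loss coefficient ΣK = 3·0.2 + 2·0.49 + 2·6.4 = 14.4.
ΔP = [f·L/D + ΣK]·(ρV²/2) = [0.01449·617/0.338 + 14.4]·(0.78·11.8²/2) = [26.46 + 14.4]·54.26 = 2216 Pa.

ΔP ≈ 2220 Pa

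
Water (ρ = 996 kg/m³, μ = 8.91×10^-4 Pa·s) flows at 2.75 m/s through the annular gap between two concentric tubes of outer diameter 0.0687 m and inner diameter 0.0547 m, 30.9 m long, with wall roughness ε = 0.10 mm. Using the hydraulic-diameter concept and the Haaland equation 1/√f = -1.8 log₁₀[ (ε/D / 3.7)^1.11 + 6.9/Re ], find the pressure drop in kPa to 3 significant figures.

ΔP ≈ 296 kPa

Hydraulic diameter D_h = 4A/P = D_o - D_i = 0.0687 - 0.0547 = 0.014 m.
Re = ρVD_h/μ = 996·2.75·0.014/0.000891 = 4.304e+04.
ε/D_h = 0.0001/0.014 = 0.00714; Haaland gives 1/√f = -1.8 log₁₀[0.000971+0.00016] = 5.304, so f = 0.03555.
ΔP = f(L/D_h)(ρV²/2) = 0.03555·30.9/0.014·3766 = 2.955e+05 Pa.
ΔP = 296 kPa.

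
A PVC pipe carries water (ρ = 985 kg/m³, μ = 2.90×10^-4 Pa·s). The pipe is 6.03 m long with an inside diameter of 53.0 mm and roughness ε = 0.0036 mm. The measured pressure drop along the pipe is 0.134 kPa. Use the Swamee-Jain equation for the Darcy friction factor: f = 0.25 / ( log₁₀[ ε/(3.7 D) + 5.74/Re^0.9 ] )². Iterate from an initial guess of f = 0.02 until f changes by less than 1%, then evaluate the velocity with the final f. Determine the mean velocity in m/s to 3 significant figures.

Rearranging Darcy-Weisbach: V = √(2·ΔP·D/(f·L·ρ)). With ε/D = 3.6e-06/0.053 = 6.79e-05, iterate starting from f = 0.02:
  f = 0.02 → V = √(2·134·0.053/(0.02·6.03·985)) = 0.3458 m/s; Re = ρVD/μ = 6.225e+04; f → 0.02009
Converged (Δf/f < 1%). With the final f = 0.02009: V = √(2·134·0.053/(0.02009·6.03·985)) = 0.3451 m/s.

V ≈ 0.345 m/s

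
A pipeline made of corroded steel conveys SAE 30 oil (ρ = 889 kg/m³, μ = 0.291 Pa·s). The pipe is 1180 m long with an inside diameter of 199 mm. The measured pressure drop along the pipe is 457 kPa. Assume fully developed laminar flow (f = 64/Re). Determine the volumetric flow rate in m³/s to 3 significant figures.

For laminar flow, f = 64/Re with Re = ρVD/μ, so Darcy-Weisbach reduces to ΔP = 32μLV/D². Solving for V: V = ΔP·D²/(32μL) = 4.57e+05·(0.199)²/(32·0.291·1180) = 1.647 m/s.
Check: Re = ρVD/μ = 889·1.647·0.199/0.291 = 1001 < 2300, so the laminar assumption holds.
Q = V·A = 1.647·(π/4·0.199²) = 0.05123 m³/s = 0.0512 m³/s.

Q ≈ 0.0512 m³/s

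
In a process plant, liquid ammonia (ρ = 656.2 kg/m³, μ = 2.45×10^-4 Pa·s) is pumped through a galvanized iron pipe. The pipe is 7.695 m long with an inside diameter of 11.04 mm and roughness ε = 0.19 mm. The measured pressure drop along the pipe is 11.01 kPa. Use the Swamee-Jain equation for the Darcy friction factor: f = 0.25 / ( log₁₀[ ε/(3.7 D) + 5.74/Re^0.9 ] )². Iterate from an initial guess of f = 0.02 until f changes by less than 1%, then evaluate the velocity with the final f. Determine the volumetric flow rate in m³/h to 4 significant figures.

Rearranging Darcy-Weisbach: V = √(2·ΔP·D/(f·L·ρ)). With ε/D = 0.00019/0.01104 = 0.0172, iterate starting from f = 0.02:
  f = 0.02 → V = √(2·1.101e+04·0.01104/(0.02·7.695·656.2)) = 1.552 m/s; Re = ρVD/μ = 4.588e+04; f → 0.04728
  f = 0.04728 → V = 1.009 m/s; Re = 2.984e+04; f → 0.04789
  f = 0.04789 → V = 1.003 m/s; Re = 2.965e+04; f → 0.0479
Converged (Δf/f < 1%). With the final f = 0.0479: V = √(2·1.101e+04·0.01104/(0.0479·7.695·656.2)) = 1.003 m/s.
Q = V·A = 1.003·(π/4·0.01104²) = 9.597e-05 m³/s = 0.3455 m³/h.

Q ≈ 0.3455 m³/h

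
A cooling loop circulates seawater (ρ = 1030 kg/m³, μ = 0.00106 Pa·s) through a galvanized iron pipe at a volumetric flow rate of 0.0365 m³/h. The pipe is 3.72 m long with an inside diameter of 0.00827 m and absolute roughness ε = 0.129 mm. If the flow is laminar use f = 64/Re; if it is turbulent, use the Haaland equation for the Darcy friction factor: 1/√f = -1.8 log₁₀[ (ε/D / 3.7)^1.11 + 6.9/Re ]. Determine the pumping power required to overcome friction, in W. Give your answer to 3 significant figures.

Q = 0.0365 m³/h = 0.0365/3600 = 1.014e-05 m³/s.
Cross-sectional area A = πD²/4 = π(0.00827)²/4 = 5.372e-05 m²; mean velocity V = Q/A = 1.014e-05/5.372e-05 = 0.1888 m/s.
Reynolds number Re = ρVD/μ = 1030 · 0.1888 · 0.00827 / 0.00106 = 1517.
Re < 2300 → laminar flow, so f = 64/Re = 64/1517 = 0.04219 (the turbulent correlation is not needed).
Darcy-Weisbach: ΔP = f(L/D)(ρV²/2) = 0.04219·(3.72/0.00827)·(1030·0.1888²/2) = 0.04219·449.8·18.35 = 348.2 Pa.
Pumping power P = QΔP = 1.014e-05·348.2 = 0.003531 W = 0.00353 W.

P ≈ 0.00353 W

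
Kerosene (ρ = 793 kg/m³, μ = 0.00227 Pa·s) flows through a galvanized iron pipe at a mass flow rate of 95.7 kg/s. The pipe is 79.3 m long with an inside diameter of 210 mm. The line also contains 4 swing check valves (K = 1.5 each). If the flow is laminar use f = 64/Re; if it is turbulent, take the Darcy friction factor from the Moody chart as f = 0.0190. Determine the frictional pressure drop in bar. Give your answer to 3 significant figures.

A = πD²/4 = π(0.21)²/4 = 0.03464 m²; mean velocity V = ṁ/(ρA) = 95.7/(793 · 0.03464) = 3.484 m/s.
Reynolds number Re = ρVD/μ = 793 · 3.484 · 0.21 / 0.00227 = 2.556e+05.
Re > 4000 → turbulent; use the Moody-chart value f = 0.0190.
Total minor-loss coefficient ΣK = 4·1.5 = 6.
ΔP = [f·L/D + ΣK]·(ρV²/2) = [0.019·79.3/0.21 + 6]·(793·3.484²/2) = [7.175 + 6]·4814 = 6.342e+04 Pa.
ΔP = 6.342e+04 Pa = 0.634 bar.

ΔP ≈ 0.634 bar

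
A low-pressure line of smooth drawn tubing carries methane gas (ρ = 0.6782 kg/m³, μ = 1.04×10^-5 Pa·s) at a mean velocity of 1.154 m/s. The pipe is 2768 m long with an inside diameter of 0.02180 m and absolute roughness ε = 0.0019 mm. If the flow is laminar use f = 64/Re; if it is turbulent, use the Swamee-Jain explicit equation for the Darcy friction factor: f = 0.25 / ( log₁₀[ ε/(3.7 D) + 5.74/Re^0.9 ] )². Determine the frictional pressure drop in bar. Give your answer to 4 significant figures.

Reynolds number Re = ρVD/μ = 0.6782 · 1.154 · 0.0218 / 1.04e-05 = 1641.
Re < 2300 → laminar flow, so f = 64/Re = 64/1641 = 0.03901 (the turbulent correlation is not needed).
Darcy-Weisbach: ΔP = f(L/D)(ρV²/2) = 0.03901·(2768/0.0218)·(0.6782·1.154²/2) = 0.03901·1.27e+05·0.4516 = 2237 Pa.
ΔP = 2237 Pa = 0.02237 bar.

ΔP ≈ 0.02237 bar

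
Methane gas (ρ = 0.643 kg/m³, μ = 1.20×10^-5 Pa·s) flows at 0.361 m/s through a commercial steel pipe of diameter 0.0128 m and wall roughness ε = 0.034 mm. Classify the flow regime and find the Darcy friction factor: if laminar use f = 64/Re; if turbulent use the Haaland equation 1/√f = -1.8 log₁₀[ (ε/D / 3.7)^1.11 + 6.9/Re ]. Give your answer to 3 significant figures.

Re = ρVD/μ = 0.643·0.361·0.0128/1.2e-05 = 247.6.
Re < 2300 → laminar, so f = 64/Re = 0.2585 (roughness is irrelevant in laminar flow).

f ≈ 0.258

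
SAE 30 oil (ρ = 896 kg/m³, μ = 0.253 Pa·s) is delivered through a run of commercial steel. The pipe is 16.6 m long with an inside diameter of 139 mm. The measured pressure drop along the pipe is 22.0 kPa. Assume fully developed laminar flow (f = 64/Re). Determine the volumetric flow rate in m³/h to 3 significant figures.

For laminar flow, f = 64/Re with Re = ρVD/μ, so Darcy-Weisbach reduces to ΔP = 32μLV/D². Solving for V: V = ΔP·D²/(32μL) = 2.2e+04·(0.139)²/(32·0.253·16.6) = 3.163 m/s.
Check: Re = ρVD/μ = 896·3.163·0.139/0.253 = 1557 < 2300, so the laminar assumption holds.
Q = V·A = 3.163·(π/4·0.139²) = 0.04799 m³/s = 173 m³/h.

Q ≈ 173 m³/h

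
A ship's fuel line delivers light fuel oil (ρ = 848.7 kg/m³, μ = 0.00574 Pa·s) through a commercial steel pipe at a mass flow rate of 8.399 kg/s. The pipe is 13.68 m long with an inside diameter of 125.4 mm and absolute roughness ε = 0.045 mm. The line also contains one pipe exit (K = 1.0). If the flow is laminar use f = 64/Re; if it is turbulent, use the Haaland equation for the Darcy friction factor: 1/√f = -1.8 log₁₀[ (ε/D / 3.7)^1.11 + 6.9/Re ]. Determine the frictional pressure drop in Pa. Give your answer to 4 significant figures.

ΔP ≈ 1114 Pa

A = πD²/4 = π(0.1254)²/4 = 0.01235 m²; mean velocity V = ṁ/(ρA) = 8.399/(848.7 · 0.01235) = 0.8013 m/s.
Reynolds number Re = ρVD/μ = 848.7 · 0.8013 · 0.1254 / 0.00574 = 1.486e+04.
Re > 4000 → turbulent. Relative roughness ε/D = 4.5e-05/0.1254 = 0.000359. Haaland: 1/√f = -1.8 log₁₀[(0.000359/3.7)^1.11 + 6.9/1.486e+04] = -1.8 log₁₀[3.51e-05 + 0.000464] = 5.943, so f = 0.02832.
Total minor-loss coefficient ΣK = 1·1 = 1.
ΔP = [f·L/D + ΣK]·(ρV²/2) = [0.02832·13.68/0.1254 + 1]·(848.7·0.8013²/2) = [3.089 + 1]·272.5 = 1114 Pa.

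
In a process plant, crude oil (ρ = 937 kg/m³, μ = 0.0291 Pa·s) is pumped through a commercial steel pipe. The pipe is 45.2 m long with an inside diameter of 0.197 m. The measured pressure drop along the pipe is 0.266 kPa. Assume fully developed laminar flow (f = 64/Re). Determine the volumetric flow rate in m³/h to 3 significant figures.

Q ≈ 26.9 m³/h

For laminar flow, f = 64/Re with Re = ρVD/μ, so Darcy-Weisbach reduces to ΔP = 32μLV/D². Solving for V: V = ΔP·D²/(32μL) = 266·(0.197)²/(32·0.0291·45.2) = 0.2453 m/s.
Check: Re = ρVD/μ = 937·0.2453·0.197/0.0291 = 1556 < 2300, so the laminar assumption holds.
Q = V·A = 0.2453·(π/4·0.197²) = 0.007476 m³/s = 26.9 m³/h.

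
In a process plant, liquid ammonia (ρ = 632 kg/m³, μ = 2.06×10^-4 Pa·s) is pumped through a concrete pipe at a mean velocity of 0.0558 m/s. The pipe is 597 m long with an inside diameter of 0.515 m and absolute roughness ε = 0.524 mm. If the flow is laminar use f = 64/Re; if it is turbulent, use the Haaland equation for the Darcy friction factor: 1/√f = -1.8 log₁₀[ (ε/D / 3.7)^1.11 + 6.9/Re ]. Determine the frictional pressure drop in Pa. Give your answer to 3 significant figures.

ΔP ≈ 25.4 Pa

Reynolds number Re = ρVD/μ = 632 · 0.0558 · 0.515 / 0.000206 = 8.816e+04.
Re > 4000 → turbulent. Relative roughness ε/D = 0.000524/0.515 = 0.00102. Haaland: 1/√f = -1.8 log₁₀[(0.00102/3.7)^1.11 + 6.9/8.816e+04] = -1.8 log₁₀[0.000112 + 7.83e-05] = 6.699, so f = 0.02228.
Darcy-Weisbach: ΔP = f(L/D)(ρV²/2) = 0.02228·(597/0.515)·(632·0.0558²/2) = 0.02228·1159·0.9839 = 25.42 Pa.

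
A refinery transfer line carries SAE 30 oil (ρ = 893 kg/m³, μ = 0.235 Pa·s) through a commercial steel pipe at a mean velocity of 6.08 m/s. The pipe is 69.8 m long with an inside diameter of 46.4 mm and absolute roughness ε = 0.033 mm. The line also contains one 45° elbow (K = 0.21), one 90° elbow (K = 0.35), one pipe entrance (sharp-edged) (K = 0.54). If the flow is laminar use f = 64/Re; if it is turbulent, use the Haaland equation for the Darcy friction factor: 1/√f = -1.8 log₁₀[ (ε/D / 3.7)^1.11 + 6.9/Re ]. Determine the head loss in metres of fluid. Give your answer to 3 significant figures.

Reynolds number Re = ρVD/μ = 893 · 6.08 · 0.0464 / 0.235 = 1072.
Re < 2300 → laminar flow, so f = 64/Re = 64/1072 = 0.0597 (the turbulent correlation is not needed).
Total minor-loss coefficient ΣK = 1·0.21 + 1·0.35 + 1·0.54 = 1.1.
ΔP = [f·L/D + ΣK]·(ρV²/2) = [0.0597·69.8/0.0464 + 1.1]·(893·6.08²/2) = [89.81 + 1.1]·1.651e+04 = 1.5e+06 Pa.
Head loss h_f = ΔP/(ρg) = 1.5e+06/(893·9.81) = 171 m.

h_f ≈ 171 m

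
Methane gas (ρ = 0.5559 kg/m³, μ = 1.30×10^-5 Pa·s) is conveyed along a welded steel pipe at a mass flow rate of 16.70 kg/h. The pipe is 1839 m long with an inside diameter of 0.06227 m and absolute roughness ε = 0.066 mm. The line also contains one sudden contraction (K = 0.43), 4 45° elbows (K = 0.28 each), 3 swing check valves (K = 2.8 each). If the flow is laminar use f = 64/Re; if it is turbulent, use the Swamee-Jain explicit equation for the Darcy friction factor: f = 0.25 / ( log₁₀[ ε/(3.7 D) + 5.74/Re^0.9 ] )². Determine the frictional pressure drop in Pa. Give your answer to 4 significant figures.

ṁ = 16.70 kg/h = 16.70/3600 = 0.004639 kg/s.
A = πD²/4 = π(0.06227)²/4 = 0.003045 m²; mean velocity V = ṁ/(ρA) = 0.004639/(0.5559 · 0.003045) = 2.74 m/s.
Reynolds number Re = ρVD/μ = 0.5559 · 2.74 · 0.06227 / 1.3e-05 = 7296.
Re > 4000 → turbulent. Relative roughness ε/D = 6.6e-05/0.06227 = 0.00106. Swamee-Jain: f = 0.25/(log₁₀[0.00106/3.7 + 5.74/7296^0.9])² = 0.25/(log₁₀[0.000286 + 0.00191])² = 0.25/(-2.657)² = 0.0354.
Total minor-loss coefficient ΣK = 1·0.43 + 4·0.28 + 3·2.8 = 9.95.
ΔP = [f·L/D + ΣK]·(ρV²/2) = [0.0354·1839/0.06227 + 9.95]·(0.5559·2.74²/2) = [1046 + 9.95]·2.087 = 2203 Pa.

ΔP ≈ 2203 Pa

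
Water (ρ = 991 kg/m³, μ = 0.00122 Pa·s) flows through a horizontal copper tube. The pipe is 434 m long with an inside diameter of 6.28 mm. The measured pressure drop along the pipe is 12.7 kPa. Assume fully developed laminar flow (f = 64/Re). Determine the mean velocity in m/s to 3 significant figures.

V ≈ 0.0296 m/s

For laminar flow, f = 64/Re with Re = ρVD/μ, so Darcy-Weisbach reduces to ΔP = 32μLV/D². Solving for V: V = ΔP·D²/(32μL) = 1.27e+04·(0.00628)²/(32·0.00122·434) = 0.02956 m/s.
Check: Re = ρVD/μ = 991·0.02956·0.00628/0.00122 = 150.8 < 2300, so the laminar assumption holds.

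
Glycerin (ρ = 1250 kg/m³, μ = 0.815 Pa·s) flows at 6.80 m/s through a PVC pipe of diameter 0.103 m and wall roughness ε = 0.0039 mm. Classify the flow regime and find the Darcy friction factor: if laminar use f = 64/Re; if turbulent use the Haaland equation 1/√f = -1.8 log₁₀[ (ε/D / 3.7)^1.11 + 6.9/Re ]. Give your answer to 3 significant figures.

Re = ρVD/μ = 1250·6.8·0.103/0.815 = 1074.
Re < 2300 → laminar, so f = 64/Re = 0.05958 (roughness is irrelevant in laminar flow).

f ≈ 0.0596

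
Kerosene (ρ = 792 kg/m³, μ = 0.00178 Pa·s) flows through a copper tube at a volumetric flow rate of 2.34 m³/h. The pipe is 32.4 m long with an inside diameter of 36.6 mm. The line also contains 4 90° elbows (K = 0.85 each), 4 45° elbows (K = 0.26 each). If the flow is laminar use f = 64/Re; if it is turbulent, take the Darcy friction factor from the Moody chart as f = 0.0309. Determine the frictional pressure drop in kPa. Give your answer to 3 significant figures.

ΔP ≈ 4.81 kPa

Q = 2.34 m³/h = 2.34/3600 = 0.00065 m³/s.
Cross-sectional area A = πD²/4 = π(0.0366)²/4 = 0.001052 m²; mean velocity V = Q/A = 0.00065/0.001052 = 0.6178 m/s.
Reynolds number Re = ρVD/μ = 792 · 0.6178 · 0.0366 / 0.00178 = 1.006e+04.
Re > 4000 → turbulent; use the Moody-chart value f = 0.0309.
Total minor-loss coefficient ΣK = 4·0.85 + 4·0.26 = 4.44.
ΔP = [f·L/D + ΣK]·(ρV²/2) = [0.0309·32.4/0.0366 + 4.44]·(792·0.6178²/2) = [27.35 + 4.44]·151.2 = 4806 Pa.
ΔP = 4806 Pa = 4.81 kPa.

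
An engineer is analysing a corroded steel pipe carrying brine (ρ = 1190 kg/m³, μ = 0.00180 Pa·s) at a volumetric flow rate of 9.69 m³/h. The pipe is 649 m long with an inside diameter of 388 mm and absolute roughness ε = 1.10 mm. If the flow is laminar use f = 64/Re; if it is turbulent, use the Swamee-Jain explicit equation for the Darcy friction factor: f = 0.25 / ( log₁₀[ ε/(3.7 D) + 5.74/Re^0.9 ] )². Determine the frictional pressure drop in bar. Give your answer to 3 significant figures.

ΔP ≈ 2.05×10^-4 bar

Q = 9.69 m³/h = 9.69/3600 = 0.002692 m³/s.
Cross-sectional area A = πD²/4 = π(0.388)²/4 = 0.1182 m²; mean velocity V = Q/A = 0.002692/0.1182 = 0.02277 m/s.
Reynolds number Re = ρVD/μ = 1190 · 0.02277 · 0.388 / 0.0018 = 5839.
Re > 4000 → turbulent. Relative roughness ε/D = 0.0011/0.388 = 0.00284. Swamee-Jain: f = 0.25/(log₁₀[0.00284/3.7 + 5.74/5839^0.9])² = 0.25/(log₁₀[0.000766 + 0.00234])² = 0.25/(-2.508)² = 0.03975.
Darcy-Weisbach: ΔP = f(L/D)(ρV²/2) = 0.03975·(649/0.388)·(1190·0.02277²/2) = 0.03975·1673·0.3084 = 20.5 Pa.
ΔP = 20.5 Pa = 2.05×10^-4 bar.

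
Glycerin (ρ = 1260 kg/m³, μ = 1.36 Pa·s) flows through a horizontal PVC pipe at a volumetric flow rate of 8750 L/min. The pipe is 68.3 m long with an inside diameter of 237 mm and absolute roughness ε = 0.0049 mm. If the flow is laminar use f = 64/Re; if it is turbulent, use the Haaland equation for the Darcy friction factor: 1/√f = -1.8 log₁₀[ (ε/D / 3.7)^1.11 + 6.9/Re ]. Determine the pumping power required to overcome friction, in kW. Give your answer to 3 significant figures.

P ≈ 25.5 kW

Q = 8750 L/min = 8750/60000 = 0.1458 m³/s.
Cross-sectional area A = πD²/4 = π(0.237)²/4 = 0.04412 m²; mean velocity V = Q/A = 0.1458/0.04412 = 3.306 m/s.
Reynolds number Re = ρVD/μ = 1260 · 3.306 · 0.237 / 1.36 = 725.9.
Re < 2300 → laminar flow, so f = 64/Re = 64/725.9 = 0.08817 (the turbulent correlation is not needed).
Darcy-Weisbach: ΔP = f(L/D)(ρV²/2) = 0.08817·(68.3/0.237)·(1260·3.306²/2) = 0.08817·288.2·6885 = 1.749e+05 Pa.
Pumping power P = QΔP = 0.1458·1.749e+05 = 25510 W = 25.5 kW.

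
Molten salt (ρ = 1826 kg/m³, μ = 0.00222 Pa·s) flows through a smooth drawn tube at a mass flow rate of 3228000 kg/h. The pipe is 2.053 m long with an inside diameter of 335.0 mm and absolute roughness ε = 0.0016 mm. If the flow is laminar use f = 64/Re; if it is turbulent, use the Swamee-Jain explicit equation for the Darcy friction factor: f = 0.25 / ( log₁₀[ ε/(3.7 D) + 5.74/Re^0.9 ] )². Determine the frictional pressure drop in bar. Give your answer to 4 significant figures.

ṁ = 3228000 kg/h = 3228000/3600 = 896.7 kg/s.
A = πD²/4 = π(0.335)²/4 = 0.08814 m²; mean velocity V = ṁ/(ρA) = 896.7/(1826 · 0.08814) = 5.571 m/s.
Reynolds number Re = ρVD/μ = 1826 · 5.571 · 0.335 / 0.00222 = 1.535e+06.
Re > 4000 → turbulent. Relative roughness ε/D = 1.6e-06/0.335 = 4.78e-06. Swamee-Jain: f = 0.25/(log₁₀[4.78e-06/3.7 + 5.74/1.535e+06^0.9])² = 0.25/(log₁₀[1.29e-06 + 1.55e-05])² = 0.25/(-4.774)² = 0.01097.
Darcy-Weisbach: ΔP = f(L/D)(ρV²/2) = 0.01097·(2.053/0.335)·(1826·5.571²/2) = 0.01097·6.128·2.834e+04 = 1905 Pa.
ΔP = 1905 Pa = 0.01905 bar.

ΔP ≈ 0.01905 bar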